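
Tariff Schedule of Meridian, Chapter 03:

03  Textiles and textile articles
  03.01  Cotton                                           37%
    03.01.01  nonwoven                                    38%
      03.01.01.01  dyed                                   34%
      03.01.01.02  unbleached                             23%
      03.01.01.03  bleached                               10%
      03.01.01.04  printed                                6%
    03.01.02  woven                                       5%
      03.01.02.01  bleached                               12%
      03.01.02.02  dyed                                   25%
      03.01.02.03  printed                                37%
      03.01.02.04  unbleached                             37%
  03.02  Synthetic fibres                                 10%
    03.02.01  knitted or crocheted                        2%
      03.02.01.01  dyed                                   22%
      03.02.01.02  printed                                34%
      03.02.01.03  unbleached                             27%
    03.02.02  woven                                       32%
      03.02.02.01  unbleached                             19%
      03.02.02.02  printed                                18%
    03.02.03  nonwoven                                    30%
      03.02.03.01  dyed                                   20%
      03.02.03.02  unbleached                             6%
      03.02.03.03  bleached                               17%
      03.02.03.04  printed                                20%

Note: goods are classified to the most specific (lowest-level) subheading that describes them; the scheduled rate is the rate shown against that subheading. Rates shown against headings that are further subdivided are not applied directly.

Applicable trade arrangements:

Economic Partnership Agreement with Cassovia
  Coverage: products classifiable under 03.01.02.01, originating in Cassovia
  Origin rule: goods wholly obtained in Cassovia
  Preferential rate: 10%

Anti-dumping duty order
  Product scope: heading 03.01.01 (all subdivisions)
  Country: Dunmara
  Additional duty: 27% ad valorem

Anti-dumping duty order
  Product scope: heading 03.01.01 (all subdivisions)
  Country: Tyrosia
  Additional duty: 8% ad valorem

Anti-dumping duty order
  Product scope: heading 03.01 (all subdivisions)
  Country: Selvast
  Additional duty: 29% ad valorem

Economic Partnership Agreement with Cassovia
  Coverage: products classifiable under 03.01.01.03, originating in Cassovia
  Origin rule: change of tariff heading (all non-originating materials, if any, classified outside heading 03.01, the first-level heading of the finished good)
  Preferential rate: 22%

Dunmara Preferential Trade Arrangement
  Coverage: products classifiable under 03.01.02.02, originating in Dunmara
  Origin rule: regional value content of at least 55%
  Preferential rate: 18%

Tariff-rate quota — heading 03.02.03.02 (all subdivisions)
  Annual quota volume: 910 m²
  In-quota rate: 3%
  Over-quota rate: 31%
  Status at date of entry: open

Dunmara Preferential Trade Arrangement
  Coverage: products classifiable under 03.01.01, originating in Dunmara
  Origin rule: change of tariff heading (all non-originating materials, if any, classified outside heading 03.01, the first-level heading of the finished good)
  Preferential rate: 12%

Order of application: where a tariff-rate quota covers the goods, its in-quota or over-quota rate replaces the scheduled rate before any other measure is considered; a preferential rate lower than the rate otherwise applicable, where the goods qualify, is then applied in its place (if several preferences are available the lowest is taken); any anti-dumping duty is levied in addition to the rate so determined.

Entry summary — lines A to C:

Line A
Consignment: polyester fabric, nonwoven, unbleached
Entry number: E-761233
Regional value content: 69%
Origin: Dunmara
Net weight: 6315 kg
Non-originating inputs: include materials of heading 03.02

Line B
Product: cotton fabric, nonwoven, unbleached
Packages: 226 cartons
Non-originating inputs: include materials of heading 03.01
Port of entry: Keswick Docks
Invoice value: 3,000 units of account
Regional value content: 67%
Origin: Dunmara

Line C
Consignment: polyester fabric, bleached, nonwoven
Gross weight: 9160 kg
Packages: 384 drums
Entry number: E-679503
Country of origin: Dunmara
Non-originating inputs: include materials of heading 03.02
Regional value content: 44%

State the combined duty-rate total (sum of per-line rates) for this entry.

Line A: polyester → 03.02; nonwoven → 03.02.03; unbleached → 03.02.03.02. Scheduled 6%. quota on 03.02.03.02 open → in-quota 3%; Dunmara agreement on 03.01.02.02: 03.02.03.02 not covered; Dunmara agreement on 03.01.01: 03.02.03.02 not covered. → 3%.
Line B: cotton → 03.01; nonwoven → 03.01.01; unbleached → 03.01.01.02. Scheduled 23%. Dunmara agreement on 03.01.02.02: 03.01.01.02 not covered; Dunmara agreement on 03.01.01: CTH not met; anti-dumping (Dunmara, 03.01.01): +27%; total 23% + 27% = 50%. → 50%.
Line C: polyester → 03.02; nonwoven → 03.02.03; bleached → 03.02.03.03. Scheduled 17%. Dunmara agreement on 03.01.02.02: 03.02.03.03 not covered; Dunmara agreement on 03.01.01: 03.02.03.03 not covered. → 17%.
Sum: 3% + 50% + 17% = 70%.

70%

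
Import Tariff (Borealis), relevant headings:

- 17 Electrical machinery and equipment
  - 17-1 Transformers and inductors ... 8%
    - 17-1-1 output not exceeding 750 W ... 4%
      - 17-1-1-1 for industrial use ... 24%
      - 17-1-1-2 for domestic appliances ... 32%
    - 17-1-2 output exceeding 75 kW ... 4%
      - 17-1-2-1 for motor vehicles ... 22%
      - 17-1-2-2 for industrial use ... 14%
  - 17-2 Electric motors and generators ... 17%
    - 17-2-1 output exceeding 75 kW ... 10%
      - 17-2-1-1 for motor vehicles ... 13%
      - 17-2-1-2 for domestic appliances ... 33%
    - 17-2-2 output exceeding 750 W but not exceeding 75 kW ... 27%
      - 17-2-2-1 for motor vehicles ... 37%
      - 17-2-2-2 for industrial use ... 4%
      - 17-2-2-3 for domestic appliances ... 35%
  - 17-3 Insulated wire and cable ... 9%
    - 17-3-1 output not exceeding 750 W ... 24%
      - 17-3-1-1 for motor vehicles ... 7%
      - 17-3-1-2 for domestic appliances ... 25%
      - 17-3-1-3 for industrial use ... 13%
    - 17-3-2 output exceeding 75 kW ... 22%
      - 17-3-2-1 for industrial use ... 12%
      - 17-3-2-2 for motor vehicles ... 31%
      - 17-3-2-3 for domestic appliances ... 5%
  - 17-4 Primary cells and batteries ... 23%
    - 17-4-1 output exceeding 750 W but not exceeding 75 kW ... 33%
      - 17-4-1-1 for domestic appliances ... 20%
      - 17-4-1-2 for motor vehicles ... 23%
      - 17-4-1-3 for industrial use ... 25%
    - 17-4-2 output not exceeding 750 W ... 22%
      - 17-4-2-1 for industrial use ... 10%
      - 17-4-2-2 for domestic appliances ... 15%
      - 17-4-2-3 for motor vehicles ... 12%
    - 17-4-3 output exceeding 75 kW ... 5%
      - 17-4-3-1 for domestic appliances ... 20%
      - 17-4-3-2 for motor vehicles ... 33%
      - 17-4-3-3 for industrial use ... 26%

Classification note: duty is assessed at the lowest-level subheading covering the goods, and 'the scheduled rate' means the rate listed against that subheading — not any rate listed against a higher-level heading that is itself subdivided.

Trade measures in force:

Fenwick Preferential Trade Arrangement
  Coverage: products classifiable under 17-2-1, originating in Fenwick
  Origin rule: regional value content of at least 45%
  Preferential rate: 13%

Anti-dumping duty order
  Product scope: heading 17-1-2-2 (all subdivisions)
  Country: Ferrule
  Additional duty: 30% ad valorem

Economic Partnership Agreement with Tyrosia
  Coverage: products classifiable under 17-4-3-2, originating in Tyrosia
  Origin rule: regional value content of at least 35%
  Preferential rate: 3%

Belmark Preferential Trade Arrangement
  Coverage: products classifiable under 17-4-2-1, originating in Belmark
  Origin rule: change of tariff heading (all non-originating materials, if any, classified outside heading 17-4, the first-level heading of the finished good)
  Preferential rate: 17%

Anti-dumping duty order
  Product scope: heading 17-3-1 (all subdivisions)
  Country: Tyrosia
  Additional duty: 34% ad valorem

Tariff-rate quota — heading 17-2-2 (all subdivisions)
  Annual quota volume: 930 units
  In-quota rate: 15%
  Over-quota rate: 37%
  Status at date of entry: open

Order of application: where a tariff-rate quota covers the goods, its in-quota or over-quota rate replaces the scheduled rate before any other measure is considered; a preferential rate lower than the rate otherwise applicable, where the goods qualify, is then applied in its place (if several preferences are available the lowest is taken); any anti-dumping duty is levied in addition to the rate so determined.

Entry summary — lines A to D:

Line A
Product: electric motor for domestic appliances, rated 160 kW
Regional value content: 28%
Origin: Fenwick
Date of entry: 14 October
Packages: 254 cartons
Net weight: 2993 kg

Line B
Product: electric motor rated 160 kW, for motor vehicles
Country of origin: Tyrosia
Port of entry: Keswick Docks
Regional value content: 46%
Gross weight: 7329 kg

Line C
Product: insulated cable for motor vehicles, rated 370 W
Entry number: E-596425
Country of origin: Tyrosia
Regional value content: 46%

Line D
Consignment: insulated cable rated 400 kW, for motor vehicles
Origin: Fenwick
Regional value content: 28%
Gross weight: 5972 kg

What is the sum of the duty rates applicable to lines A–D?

Line A: electric motor → 17-2; rated 160 kW → 17-2-1; for domestic appliances → 17-2-1-2. Scheduled 33%. Fenwick agreement on 17-2-1: RVC < 45%. → 33%.
Line B: electric motor → 17-2; rated 160 kW → 17-2-1; for motor vehicles → 17-2-1-1. Scheduled 13%. Tyrosia agreement on 17-4-3-2: 17-2-1-1 not covered. → 13%.
Line C: insulated cable → 17-3; rated 370 W → 17-3-1; for motor vehicles → 17-3-1-1. Scheduled 7%. Tyrosia agreement on 17-4-3-2: 17-3-1-1 not covered; anti-dumping (Tyrosia, 17-3-1): +34%; total 7% + 34% = 41%. → 41%.
Line D: insulated cable → 17-3; rated 400 kW → 17-3-2; for motor vehicles → 17-3-2-2. Scheduled 31%. Fenwick agreement on 17-2-1: 17-3-2-2 not covered. → 31%.
Sum: 33% + 13% + 41% + 31% = 118%.

118%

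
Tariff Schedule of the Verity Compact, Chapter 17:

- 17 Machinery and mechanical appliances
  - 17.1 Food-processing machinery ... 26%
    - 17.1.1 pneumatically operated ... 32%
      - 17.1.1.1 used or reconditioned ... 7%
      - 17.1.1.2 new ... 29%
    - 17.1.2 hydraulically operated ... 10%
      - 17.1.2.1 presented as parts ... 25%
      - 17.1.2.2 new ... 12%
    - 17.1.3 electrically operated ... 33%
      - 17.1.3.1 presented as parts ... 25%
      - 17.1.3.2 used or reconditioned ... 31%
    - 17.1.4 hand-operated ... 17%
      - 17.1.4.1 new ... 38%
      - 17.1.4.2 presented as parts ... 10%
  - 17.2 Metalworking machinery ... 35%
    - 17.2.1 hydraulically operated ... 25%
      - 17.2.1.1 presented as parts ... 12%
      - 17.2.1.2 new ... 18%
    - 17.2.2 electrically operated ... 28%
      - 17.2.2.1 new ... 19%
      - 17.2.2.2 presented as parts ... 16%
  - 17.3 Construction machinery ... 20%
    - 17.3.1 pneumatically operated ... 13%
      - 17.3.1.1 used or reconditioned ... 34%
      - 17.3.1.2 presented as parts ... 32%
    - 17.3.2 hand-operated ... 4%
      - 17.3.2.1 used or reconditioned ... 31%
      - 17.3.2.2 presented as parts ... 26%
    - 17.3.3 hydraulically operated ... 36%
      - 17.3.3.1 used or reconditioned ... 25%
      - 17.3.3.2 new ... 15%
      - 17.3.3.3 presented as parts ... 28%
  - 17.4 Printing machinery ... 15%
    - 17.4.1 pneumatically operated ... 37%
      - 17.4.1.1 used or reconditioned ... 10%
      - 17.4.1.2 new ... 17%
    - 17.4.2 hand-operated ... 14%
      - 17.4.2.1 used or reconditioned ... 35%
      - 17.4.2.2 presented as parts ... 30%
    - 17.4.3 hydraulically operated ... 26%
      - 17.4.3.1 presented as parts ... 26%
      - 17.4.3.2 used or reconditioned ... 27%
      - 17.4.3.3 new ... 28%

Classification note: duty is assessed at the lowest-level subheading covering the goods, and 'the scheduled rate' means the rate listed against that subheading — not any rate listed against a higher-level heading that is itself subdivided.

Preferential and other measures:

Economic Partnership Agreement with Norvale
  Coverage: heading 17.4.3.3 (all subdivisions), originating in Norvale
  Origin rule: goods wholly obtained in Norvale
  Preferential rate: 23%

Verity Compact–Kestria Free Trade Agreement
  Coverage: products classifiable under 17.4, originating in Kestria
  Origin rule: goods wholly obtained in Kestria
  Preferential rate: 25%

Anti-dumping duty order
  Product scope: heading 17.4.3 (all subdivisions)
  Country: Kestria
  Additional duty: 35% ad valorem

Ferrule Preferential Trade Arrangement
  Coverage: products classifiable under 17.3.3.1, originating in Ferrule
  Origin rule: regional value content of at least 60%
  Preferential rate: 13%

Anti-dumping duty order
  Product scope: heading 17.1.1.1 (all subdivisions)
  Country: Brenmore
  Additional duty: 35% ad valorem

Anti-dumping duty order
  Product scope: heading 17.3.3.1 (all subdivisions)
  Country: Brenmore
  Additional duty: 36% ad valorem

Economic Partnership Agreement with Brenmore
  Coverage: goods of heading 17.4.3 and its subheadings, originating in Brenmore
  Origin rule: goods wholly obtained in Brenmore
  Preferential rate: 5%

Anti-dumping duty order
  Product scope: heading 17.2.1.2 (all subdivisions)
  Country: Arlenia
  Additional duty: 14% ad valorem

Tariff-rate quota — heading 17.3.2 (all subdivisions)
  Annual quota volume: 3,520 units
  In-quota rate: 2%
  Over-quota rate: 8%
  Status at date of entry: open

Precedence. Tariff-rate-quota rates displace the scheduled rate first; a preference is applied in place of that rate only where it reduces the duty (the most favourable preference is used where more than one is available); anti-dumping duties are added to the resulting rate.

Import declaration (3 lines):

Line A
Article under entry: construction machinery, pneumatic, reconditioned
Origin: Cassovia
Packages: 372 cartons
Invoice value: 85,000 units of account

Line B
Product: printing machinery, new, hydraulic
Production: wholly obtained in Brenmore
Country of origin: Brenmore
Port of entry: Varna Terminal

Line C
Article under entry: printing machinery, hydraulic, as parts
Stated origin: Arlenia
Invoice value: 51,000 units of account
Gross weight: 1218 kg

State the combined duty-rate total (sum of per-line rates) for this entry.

65%

Line A: construction → 17.3; pneumatic → 17.3.1; reconditioned → 17.3.1.1. Scheduled 34%. No special measure applies. → 34%.
Line B: printing → 17.4; hydraulic → 17.4.3; new → 17.4.3.3. Scheduled 28%. Brenmore agreement on 17.4.3: wholly obtained → 5% available; preferential 5%. → 5%.
Line C: printing → 17.4; hydraulic → 17.4.3; as parts → 17.4.3.1. Scheduled 26%. No special measure applies. → 26%.
Sum: 34% + 5% + 26% = 65%.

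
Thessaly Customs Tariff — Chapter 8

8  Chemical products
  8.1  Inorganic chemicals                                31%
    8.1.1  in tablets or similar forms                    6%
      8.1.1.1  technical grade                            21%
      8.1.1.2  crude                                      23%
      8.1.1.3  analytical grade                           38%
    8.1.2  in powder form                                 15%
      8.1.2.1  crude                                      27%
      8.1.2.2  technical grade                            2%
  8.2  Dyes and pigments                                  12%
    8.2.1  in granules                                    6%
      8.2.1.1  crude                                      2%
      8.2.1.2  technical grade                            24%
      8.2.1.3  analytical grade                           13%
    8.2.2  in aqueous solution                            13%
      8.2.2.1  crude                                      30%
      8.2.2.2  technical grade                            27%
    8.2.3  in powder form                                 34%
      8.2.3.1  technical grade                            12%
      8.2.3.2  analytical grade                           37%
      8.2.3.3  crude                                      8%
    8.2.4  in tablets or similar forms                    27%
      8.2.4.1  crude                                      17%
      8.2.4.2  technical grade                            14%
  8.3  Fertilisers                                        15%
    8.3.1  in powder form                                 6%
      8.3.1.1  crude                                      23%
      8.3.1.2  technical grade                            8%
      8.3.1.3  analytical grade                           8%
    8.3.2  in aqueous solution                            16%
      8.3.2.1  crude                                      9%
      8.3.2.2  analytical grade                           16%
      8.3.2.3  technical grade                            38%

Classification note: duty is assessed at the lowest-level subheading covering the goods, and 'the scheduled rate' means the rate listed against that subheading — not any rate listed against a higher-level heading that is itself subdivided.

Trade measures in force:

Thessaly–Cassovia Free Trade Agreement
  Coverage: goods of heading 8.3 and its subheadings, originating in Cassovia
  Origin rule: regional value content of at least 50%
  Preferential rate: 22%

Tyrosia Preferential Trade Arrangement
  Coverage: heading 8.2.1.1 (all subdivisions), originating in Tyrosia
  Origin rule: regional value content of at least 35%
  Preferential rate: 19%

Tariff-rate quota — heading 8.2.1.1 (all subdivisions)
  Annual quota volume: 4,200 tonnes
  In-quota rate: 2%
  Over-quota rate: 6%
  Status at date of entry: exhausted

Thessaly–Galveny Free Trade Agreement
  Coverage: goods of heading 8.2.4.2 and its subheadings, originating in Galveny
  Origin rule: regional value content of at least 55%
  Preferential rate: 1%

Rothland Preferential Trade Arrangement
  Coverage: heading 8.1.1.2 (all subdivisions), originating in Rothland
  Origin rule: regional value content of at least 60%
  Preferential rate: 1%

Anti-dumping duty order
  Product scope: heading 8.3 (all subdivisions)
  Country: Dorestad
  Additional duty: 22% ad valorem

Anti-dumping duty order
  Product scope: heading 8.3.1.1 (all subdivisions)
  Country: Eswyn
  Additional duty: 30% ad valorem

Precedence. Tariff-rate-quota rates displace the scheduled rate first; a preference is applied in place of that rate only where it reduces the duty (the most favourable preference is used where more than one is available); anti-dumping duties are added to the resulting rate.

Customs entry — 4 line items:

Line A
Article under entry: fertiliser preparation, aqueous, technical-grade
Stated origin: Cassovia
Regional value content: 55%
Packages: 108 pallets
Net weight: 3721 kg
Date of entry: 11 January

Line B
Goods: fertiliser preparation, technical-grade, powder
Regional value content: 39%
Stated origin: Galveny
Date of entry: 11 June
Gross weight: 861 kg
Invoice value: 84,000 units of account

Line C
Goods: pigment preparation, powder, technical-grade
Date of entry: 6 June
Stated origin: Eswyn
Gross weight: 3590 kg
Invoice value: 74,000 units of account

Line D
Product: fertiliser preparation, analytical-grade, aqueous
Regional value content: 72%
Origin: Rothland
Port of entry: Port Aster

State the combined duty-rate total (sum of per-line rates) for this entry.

Line A: fertiliser → 8.3; aqueous → 8.3.2; technical-grade → 8.3.2.3. Scheduled 38%. Cassovia agreement on 8.3: RVC ≥ 50% → 22% available; preferential 22%. → 22%.
Line B: fertiliser → 8.3; powder → 8.3.1; technical-grade → 8.3.1.2. Scheduled 8%. Galveny agreement on 8.2.4.2: 8.3.1.2 not covered. → 8%.
Line C: pigment → 8.2; powder → 8.2.3; technical-grade → 8.2.3.1. Scheduled 12%. No special measure applies. → 12%.
Line D: fertiliser → 8.3; aqueous → 8.3.2; analytical-grade → 8.3.2.2. Scheduled 16%. Rothland agreement on 8.1.1.2: 8.3.2.2 not covered. → 16%.
Sum: 22% + 8% + 12% + 16% = 58%.

58%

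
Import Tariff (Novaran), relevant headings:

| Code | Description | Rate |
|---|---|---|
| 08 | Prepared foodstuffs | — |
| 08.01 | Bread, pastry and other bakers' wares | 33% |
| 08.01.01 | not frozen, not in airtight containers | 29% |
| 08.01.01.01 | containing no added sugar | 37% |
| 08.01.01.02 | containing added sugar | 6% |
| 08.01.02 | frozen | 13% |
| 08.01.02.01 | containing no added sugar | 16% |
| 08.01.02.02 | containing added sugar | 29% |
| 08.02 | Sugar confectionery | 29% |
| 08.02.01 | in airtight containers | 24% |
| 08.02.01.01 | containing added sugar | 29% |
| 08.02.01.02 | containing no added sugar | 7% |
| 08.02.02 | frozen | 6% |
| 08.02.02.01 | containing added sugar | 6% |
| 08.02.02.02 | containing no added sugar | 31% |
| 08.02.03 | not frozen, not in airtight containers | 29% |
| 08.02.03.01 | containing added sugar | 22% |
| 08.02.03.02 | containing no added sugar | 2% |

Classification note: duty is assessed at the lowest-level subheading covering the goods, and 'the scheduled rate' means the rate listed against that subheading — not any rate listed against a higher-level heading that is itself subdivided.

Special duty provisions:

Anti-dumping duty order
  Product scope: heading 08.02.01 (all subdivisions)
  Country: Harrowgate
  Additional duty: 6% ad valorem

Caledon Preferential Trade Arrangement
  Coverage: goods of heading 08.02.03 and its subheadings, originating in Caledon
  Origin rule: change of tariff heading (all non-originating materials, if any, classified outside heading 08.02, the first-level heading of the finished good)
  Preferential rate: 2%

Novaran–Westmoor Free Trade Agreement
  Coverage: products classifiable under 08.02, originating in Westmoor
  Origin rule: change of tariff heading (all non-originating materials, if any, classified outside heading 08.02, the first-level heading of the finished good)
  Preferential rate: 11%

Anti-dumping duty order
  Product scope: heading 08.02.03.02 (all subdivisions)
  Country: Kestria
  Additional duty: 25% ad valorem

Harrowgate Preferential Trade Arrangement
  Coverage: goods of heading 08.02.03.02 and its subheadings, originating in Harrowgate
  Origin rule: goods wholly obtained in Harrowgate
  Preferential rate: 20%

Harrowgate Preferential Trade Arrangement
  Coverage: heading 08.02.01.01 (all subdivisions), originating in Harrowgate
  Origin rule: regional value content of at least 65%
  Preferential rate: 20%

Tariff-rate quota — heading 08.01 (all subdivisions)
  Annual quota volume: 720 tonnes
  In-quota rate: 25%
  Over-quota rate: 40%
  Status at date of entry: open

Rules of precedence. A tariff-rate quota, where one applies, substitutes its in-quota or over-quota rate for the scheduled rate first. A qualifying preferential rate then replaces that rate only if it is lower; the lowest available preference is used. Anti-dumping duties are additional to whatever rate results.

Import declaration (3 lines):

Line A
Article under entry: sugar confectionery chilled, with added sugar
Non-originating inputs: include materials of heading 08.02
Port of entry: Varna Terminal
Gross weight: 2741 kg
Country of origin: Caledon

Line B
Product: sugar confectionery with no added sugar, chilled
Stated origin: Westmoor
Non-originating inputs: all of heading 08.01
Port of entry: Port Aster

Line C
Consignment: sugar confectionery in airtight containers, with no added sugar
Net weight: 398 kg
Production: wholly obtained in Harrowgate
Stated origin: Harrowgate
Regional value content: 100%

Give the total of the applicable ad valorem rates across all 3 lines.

37%

Line A: sugar confectionery → 08.02; chilled → 08.02.03; with added sugar → 08.02.03.01. Scheduled 22%. Caledon agreement on 08.02.03: CTH not met. → 22%.
Line B: sugar confectionery → 08.02; chilled → 08.02.03; with no added sugar → 08.02.03.02. Scheduled 2%. Westmoor agreement on 08.02: CTH met → 11% available; preference 11% not lower than 2% → no reduction. → 2%.
Line C: sugar confectionery → 08.02; in airtight containers → 08.02.01; with no added sugar → 08.02.01.02. Scheduled 7%. Harrowgate agreement on 08.02.03.02: 08.02.01.02 not covered; Harrowgate agreement on 08.02.01.01: 08.02.01.02 not covered; anti-dumping (Harrowgate, 08.02.01): +6%; total 7% + 6% = 13%. → 13%.
Sum: 22% + 2% + 13% = 37%.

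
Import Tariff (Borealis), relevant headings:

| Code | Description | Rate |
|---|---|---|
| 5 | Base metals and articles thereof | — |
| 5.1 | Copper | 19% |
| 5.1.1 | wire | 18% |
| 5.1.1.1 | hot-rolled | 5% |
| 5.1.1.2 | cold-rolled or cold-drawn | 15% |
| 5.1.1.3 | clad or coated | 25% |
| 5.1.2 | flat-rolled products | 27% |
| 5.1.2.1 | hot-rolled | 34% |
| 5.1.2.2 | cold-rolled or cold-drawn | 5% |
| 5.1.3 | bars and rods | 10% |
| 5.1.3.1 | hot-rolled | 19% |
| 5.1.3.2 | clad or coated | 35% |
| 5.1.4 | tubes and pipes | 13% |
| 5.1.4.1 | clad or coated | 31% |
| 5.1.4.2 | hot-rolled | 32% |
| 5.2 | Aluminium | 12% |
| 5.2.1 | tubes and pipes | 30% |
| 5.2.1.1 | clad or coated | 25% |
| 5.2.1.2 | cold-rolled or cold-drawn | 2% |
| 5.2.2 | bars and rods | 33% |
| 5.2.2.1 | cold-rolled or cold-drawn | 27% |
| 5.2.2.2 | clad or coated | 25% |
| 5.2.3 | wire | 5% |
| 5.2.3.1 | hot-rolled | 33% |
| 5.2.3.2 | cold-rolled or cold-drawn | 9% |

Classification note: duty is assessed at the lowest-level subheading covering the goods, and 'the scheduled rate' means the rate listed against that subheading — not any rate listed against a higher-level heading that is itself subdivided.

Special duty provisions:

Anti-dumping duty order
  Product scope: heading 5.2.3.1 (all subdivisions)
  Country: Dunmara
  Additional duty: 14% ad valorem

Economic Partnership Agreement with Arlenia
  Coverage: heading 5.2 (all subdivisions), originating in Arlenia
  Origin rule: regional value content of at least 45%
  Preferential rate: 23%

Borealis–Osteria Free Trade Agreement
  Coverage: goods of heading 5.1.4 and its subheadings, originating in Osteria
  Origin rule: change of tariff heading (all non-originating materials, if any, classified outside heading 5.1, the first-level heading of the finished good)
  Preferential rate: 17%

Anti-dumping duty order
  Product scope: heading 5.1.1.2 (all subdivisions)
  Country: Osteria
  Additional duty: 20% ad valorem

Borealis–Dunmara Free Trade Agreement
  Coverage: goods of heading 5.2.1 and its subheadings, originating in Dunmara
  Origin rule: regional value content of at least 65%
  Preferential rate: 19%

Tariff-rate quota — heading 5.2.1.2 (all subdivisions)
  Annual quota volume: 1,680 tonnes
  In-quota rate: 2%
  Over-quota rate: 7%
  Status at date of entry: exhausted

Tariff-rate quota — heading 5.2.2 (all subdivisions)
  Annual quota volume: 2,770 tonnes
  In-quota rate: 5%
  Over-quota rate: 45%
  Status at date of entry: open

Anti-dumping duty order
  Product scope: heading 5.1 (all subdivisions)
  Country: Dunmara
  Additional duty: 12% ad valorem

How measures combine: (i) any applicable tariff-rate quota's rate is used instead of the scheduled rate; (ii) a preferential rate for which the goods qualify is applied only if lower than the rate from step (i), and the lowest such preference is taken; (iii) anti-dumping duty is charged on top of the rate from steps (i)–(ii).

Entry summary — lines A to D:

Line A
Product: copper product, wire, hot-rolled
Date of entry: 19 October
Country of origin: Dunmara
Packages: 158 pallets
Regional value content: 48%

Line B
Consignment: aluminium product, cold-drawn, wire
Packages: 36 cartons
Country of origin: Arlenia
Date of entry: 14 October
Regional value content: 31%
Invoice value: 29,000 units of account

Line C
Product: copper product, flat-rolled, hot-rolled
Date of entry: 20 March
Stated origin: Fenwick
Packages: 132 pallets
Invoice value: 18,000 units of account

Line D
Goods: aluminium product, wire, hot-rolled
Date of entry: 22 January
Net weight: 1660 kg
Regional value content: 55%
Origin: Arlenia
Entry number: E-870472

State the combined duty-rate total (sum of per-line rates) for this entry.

Line A: copper → 5.1; wire → 5.1.1; hot-rolled → 5.1.1.1. Scheduled 5%. Dunmara agreement on 5.2.1: 5.1.1.1 not covered; anti-dumping (Dunmara, 5.1): +12%; total 5% + 12% = 17%. → 17%.
Line B: aluminium → 5.2; wire → 5.2.3; cold-drawn → 5.2.3.2. Scheduled 9%. Arlenia agreement on 5.2: RVC < 45%. → 9%.
Line C: copper → 5.1; flat-rolled → 5.1.2; hot-rolled → 5.1.2.1. Scheduled 34%. No special measure applies. → 34%.
Line D: aluminium → 5.2; wire → 5.2.3; hot-rolled → 5.2.3.1. Scheduled 33%. Arlenia agreement on 5.2: RVC ≥ 45% → 23% available; preferential 23%. → 23%.
Sum: 17% + 9% + 34% + 23% = 83%.

83%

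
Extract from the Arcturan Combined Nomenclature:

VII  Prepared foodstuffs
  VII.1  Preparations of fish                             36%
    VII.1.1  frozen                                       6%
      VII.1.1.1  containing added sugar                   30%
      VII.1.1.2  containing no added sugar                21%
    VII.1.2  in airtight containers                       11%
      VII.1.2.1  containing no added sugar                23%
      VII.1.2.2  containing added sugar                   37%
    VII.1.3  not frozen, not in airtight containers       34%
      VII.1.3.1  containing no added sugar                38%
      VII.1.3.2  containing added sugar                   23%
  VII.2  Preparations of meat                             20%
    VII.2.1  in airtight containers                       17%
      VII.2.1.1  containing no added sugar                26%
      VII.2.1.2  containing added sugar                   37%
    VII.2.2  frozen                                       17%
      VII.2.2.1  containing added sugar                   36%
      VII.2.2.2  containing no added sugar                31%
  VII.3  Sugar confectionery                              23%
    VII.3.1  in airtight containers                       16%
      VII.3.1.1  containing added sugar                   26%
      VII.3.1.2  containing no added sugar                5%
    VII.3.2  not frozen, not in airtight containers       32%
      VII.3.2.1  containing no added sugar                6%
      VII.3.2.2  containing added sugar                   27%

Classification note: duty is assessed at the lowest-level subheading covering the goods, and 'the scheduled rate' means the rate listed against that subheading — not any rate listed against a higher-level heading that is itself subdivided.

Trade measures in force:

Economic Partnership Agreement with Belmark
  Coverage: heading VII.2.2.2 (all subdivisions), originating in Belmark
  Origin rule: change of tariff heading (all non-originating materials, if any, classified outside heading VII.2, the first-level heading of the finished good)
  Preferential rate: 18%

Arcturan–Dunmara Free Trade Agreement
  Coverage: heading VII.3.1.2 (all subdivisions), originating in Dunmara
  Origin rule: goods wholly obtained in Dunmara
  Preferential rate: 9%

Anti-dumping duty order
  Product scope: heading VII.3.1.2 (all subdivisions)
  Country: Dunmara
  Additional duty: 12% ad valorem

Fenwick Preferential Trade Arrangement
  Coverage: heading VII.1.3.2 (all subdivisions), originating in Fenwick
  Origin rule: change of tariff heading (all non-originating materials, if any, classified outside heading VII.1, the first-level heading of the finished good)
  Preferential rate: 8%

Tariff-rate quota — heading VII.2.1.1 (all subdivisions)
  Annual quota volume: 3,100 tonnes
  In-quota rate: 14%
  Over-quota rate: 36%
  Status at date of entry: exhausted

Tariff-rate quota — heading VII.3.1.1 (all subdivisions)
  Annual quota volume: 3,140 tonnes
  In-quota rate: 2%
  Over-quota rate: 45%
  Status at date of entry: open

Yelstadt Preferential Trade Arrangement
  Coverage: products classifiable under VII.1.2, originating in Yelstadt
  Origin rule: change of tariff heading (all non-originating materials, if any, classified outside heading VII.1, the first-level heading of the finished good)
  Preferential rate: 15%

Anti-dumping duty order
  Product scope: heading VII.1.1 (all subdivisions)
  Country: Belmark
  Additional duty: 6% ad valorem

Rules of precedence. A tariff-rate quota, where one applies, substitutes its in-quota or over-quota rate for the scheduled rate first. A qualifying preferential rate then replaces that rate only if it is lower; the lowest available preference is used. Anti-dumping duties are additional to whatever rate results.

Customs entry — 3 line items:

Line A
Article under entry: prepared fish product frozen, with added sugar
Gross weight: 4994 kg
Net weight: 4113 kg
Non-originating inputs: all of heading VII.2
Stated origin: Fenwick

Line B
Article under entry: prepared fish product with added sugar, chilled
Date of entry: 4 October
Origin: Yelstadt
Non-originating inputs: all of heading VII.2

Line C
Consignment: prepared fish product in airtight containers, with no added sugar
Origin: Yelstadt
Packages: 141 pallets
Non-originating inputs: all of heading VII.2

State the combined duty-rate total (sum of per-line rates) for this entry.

68%

Line A: prepared fish product → VII.1; frozen → VII.1.1; with added sugar → VII.1.1.1. Scheduled 30%. Fenwick agreement on VII.1.3.2: VII.1.1.1 not covered. → 30%.
Line B: prepared fish product → VII.1; chilled → VII.1.3; with added sugar → VII.1.3.2. Scheduled 23%. Yelstadt agreement on VII.1.2: VII.1.3.2 not covered. → 23%.
Line C: prepared fish product → VII.1; in airtight containers → VII.1.2; with no added sugar → VII.1.2.1. Scheduled 23%. Yelstadt agreement on VII.1.2: CTH met → 15% available; preferential 15%. → 15%.
Sum: 30% + 23% + 15% = 68%.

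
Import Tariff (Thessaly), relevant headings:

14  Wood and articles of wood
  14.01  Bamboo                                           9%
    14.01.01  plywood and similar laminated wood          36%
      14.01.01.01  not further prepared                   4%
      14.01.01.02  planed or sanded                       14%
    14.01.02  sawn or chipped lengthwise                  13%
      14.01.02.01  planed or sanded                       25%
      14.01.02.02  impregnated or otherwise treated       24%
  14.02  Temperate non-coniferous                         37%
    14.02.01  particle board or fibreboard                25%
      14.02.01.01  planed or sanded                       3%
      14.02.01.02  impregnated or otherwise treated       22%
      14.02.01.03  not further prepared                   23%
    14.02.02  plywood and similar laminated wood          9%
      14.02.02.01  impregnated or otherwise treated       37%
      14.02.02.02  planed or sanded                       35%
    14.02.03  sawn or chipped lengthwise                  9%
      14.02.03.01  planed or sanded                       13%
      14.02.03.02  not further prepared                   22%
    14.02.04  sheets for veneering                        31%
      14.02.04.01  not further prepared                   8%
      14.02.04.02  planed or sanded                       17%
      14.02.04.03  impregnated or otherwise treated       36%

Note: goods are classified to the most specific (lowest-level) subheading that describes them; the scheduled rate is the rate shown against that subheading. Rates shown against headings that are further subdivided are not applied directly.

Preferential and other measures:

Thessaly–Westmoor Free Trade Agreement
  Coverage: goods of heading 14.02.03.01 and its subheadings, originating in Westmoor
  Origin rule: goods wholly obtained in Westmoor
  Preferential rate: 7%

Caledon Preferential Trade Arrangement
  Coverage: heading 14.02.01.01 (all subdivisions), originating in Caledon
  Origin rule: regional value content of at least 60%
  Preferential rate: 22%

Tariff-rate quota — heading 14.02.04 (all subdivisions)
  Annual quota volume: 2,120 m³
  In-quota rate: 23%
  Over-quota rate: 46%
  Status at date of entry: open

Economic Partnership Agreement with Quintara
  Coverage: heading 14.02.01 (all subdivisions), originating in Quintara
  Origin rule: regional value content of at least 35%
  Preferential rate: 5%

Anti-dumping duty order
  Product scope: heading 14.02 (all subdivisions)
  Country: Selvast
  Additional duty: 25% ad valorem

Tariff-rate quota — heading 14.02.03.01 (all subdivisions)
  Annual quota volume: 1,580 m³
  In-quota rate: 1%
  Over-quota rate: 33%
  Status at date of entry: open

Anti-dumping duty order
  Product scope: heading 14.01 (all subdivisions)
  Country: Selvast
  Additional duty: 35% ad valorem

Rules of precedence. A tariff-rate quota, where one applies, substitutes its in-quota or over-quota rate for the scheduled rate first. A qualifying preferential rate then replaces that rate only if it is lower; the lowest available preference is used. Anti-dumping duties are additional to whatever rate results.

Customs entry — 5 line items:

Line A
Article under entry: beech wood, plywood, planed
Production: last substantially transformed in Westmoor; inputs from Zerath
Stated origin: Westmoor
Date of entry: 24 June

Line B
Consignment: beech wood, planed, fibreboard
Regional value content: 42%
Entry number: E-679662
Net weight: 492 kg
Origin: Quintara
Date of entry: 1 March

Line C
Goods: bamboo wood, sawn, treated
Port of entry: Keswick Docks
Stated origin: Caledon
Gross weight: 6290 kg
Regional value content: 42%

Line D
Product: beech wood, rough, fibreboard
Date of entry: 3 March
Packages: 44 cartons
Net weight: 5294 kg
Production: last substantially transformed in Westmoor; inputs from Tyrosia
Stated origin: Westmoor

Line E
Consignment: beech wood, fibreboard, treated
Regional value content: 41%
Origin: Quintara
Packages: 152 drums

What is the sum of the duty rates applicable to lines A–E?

Line A: beech → 14.02; plywood → 14.02.02; planed → 14.02.02.02. Scheduled 35%. Westmoor agreement on 14.02.03.01: 14.02.02.02 not covered. → 35%.
Line B: beech → 14.02; fibreboard → 14.02.01; planed → 14.02.01.01. Scheduled 3%. Quintara agreement on 14.02.01: RVC ≥ 35% → 5% available; preference 5% not lower than 3% → no reduction. → 3%.
Line C: bamboo → 14.01; sawn → 14.01.02; treated → 14.01.02.02. Scheduled 24%. Caledon agreement on 14.02.01.01: 14.01.02.02 not covered. → 24%.
Line D: beech → 14.02; fibreboard → 14.02.01; rough → 14.02.01.03. Scheduled 23%. Westmoor agreement on 14.02.03.01: 14.02.01.03 not covered. → 23%.
Line E: beech → 14.02; fibreboard → 14.02.01; treated → 14.02.01.02. Scheduled 22%. Quintara agreement on 14.02.01: RVC ≥ 35% → 5% available; preferential 5%. → 5%.
Sum: 35% + 3% + 24% + 23% + 5% = 90%.

90%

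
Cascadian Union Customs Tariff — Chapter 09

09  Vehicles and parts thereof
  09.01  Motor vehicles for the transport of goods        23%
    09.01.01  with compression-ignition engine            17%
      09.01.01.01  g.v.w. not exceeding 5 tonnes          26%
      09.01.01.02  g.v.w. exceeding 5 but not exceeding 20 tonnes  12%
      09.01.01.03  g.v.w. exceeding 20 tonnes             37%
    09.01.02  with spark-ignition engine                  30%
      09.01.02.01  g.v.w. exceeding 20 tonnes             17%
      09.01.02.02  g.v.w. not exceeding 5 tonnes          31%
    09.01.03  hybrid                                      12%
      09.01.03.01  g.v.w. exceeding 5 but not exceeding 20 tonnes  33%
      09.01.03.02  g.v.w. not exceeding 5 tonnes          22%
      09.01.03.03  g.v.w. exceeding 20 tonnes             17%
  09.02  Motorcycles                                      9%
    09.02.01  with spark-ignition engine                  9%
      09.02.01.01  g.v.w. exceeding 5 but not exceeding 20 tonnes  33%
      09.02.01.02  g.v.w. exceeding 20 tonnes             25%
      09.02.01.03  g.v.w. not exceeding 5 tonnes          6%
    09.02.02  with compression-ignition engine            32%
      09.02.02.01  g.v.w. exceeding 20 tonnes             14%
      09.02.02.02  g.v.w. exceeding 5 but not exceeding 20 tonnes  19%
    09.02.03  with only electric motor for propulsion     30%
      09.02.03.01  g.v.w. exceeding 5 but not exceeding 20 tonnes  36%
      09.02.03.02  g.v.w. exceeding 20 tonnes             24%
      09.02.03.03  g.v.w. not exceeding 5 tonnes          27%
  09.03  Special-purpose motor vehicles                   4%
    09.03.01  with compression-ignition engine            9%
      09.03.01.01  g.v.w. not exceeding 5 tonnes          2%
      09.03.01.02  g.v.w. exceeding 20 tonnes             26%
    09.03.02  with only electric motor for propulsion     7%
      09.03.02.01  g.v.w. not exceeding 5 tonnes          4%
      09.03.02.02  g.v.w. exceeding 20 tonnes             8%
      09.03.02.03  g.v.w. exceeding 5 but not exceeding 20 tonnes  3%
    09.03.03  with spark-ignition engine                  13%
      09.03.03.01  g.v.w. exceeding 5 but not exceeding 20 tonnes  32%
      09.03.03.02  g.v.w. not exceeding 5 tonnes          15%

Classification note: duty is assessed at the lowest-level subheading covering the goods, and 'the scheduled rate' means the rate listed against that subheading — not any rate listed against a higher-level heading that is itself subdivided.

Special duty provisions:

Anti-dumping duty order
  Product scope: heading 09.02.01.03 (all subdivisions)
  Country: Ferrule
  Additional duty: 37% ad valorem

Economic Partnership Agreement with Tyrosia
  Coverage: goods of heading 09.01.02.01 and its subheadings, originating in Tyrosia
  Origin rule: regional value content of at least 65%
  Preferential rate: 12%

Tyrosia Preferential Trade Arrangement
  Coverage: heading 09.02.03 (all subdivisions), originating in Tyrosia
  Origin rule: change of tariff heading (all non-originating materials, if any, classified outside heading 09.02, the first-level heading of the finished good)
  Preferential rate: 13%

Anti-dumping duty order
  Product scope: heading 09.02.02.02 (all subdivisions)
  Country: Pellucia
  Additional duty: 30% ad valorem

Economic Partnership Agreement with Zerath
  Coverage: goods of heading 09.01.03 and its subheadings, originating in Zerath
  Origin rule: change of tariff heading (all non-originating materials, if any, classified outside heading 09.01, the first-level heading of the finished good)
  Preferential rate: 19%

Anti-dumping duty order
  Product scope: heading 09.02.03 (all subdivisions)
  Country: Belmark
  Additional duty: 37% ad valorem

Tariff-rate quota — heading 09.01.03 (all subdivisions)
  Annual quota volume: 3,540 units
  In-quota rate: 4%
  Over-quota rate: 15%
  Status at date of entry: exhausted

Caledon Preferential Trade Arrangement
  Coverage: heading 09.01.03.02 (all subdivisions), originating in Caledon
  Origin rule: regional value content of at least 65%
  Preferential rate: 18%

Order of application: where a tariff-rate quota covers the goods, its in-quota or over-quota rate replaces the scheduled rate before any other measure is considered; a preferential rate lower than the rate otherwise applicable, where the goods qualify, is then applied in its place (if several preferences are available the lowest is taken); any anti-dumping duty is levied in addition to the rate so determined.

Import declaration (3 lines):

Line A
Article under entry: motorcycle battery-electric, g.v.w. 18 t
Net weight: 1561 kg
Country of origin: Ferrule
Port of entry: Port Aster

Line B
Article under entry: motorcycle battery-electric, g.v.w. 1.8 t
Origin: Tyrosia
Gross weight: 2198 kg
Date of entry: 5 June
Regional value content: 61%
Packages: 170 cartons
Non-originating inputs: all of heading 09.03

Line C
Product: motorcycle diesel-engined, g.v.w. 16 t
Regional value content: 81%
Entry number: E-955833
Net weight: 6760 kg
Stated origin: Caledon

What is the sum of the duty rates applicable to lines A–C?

68%

Line A: motorcycle → 09.02; battery-electric → 09.02.03; g.v.w. 18 t → 09.02.03.01. Scheduled 36%. No special measure applies. → 36%.
Line B: motorcycle → 09.02; battery-electric → 09.02.03; g.v.w. 1.8 t → 09.02.03.03. Scheduled 27%. Tyrosia agreement on 09.01.02.01: 09.02.03.03 not covered; Tyrosia agreement on 09.02.03: CTH met → 13% available; preferential 13%. → 13%.
Line C: motorcycle → 09.02; diesel-engined → 09.02.02; g.v.w. 16 t → 09.02.02.02. Scheduled 19%. Caledon agreement on 09.01.03.02: 09.02.02.02 not covered. → 19%.
Sum: 36% + 13% + 19% = 68%.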